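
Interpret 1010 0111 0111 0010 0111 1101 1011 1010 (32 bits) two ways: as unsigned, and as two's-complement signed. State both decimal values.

unsigned = 2809298362, signed = -1485668934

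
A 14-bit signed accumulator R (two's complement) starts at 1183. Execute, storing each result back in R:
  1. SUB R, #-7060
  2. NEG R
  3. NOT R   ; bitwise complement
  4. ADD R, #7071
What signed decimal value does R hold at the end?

-1071

Start: R = 1183 = 00010010011111.
R = 1183 − (-7060) = 8243; wraps to -8141 = 10000000110011
R = −(-8141) = 8141 = 01111111001101
R = NOT 01111111001101 = 10000000110010 = -8142
R = -8142 + 7071 = -1071 = 11101111010001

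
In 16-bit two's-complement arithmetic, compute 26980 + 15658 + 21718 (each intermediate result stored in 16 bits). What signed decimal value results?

26980 + 15658 = 42638 → wraps to -22898 (1010011010001110)
-22898 + 21718 = -1180 (1111101101100100)

-1180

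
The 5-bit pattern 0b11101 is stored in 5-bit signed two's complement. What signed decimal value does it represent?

-3

MSB is 1, so the value is negative.
Unsigned reading: 29. Subtract 2^5 = 32: 29 − 32 = -3.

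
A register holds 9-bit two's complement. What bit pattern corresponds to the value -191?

|-191| = 191 = 010111111 in 9 bits.
Invert the bits: 101000000. Add 1: 101000001.

101000001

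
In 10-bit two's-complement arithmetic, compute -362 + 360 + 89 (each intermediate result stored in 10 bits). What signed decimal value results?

87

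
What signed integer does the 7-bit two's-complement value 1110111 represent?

-9

MSB is 1, so the value is negative.
Unsigned reading: 119. Subtract 2^7 = 128: 119 − 128 = -9.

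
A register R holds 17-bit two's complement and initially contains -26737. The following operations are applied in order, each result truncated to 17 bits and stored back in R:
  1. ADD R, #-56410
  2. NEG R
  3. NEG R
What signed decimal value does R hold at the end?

Start: R = -26737 = 11001011110001111.
R = -26737 + (-56410) = -83147; wraps to 47925 = 01011101100110101
R = −(47925) = -47925 = 10100010011001011
R = −(-47925) = 47925 = 01011101100110101

47925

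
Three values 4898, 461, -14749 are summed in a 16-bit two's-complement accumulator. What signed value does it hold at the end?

4898 + 461 = 5359 (0001010011101111)
5359 + (-14749) = -9390 (1101101101010010)

-9390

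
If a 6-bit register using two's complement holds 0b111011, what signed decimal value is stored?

-5

MSB is 1, so the value is negative.
Unsigned reading: 59. Subtract 2^6 = 64: 59 − 64 = -5.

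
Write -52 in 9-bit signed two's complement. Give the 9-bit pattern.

|-52| = 52 = 000110100 in 9 bits.
Invert the bits: 111001011. Add 1: 111001100.

111001100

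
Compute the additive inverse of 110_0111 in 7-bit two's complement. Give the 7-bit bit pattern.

0011001

Invert: 0011000. Add 1: 0011001.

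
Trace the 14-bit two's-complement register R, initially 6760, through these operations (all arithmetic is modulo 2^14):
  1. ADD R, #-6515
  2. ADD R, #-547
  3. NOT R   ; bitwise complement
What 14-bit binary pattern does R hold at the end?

Start: R = 6760 = 01101001101000.
R = 6760 + (-6515) = 245 = 00000011110101
R = 245 + (-547) = -302 = 11111011010010
R = NOT 11111011010010 = 00000100101101 = 301

00000100101101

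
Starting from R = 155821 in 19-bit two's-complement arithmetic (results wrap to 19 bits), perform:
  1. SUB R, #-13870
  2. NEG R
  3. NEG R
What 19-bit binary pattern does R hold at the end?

Start: R = 155821 = 0100110000010101101.
R = 155821 − (-13870) = 169691 = 0101001011011011011
R = −(169691) = -169691 = 1010110100100100101
R = −(-169691) = 169691 = 0101001011011011011

0101001011011011011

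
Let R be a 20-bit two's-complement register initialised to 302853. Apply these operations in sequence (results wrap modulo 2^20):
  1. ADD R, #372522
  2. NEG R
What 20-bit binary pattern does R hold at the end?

01011011000111010001

Start: R = 302853 = 01001001111100000101.
R = 302853 + 372522 = 675375; wraps to -373201 = 10100100111000101111
R = −(-373201) = 373201 = 01011011000111010001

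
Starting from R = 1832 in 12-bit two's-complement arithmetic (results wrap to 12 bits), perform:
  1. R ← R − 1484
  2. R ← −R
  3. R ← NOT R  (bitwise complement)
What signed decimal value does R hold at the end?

Start: R = 1832 = 011100101000.
R = 1832 − 1484 = 348 = 000101011100
R = −(348) = -348 = 111010100100
R = NOT 111010100100 = 000101011011 = 347

347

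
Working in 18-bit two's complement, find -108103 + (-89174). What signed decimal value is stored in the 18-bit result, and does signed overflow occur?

64867; overflow

-108103 → 100101100110111001
-89174 → 101010001110101010
  100101100110111001
+ 101010001110101010
= 001111110101100011  (discard carry-out 1)
Result 001111110101100011: MSB = 0 → value 64867.
Both addends are negative but the stored result is non-negative: signed overflow. The true value -108103 + (-89174) = -197277 lies outside [-131072, 131071].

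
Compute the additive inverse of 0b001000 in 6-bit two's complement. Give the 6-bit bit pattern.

111000

Invert: 110111. Add 1: 111000.
Check: 001000 = 8, 111000 = -8.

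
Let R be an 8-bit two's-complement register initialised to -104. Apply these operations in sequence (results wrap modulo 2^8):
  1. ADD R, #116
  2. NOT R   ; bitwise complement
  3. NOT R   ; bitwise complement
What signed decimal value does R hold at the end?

Start: R = -104 = 10011000.
R = -104 + 116 = 12 = 00001100
R = NOT 00001100 = 11110011 = -13
R = NOT 11110011 = 00001100 = 12

12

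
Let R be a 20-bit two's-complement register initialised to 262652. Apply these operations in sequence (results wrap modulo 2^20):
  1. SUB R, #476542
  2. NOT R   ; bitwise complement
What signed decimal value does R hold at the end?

213889

Start: R = 262652 = 01000000000111111100.
R = 262652 − 476542 = -213890 = 11001011110001111110
R = NOT 11001011110001111110 = 00110100001110000001 = 213889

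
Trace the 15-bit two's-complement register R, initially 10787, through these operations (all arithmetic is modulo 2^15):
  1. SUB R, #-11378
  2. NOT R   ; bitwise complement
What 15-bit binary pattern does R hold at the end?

Start: R = 10787 = 010101000100011.
R = 10787 − (-11378) = 22165; wraps to -10603 = 101011010010101
R = NOT 101011010010101 = 010100101101010 = 10602

010100101101010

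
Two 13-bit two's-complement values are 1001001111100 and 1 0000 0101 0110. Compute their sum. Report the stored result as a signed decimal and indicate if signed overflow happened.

722; overflow

1001001111100 = -3460 (signed)
1 0000 0101 0110 → 1000001010110 = -4010 (signed)
  1001001111100
+ 1000001010110
= 0001011010010  (discard carry-out 1)
Result 0001011010010: MSB = 0 → value 722.
Both addends are negative but the stored result is non-negative: signed overflow. The true value -3460 + (-4010) = -7470 lies outside [-4096, 4095].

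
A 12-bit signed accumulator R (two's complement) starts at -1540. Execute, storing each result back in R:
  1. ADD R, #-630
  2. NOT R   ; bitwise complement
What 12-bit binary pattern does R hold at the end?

100001111001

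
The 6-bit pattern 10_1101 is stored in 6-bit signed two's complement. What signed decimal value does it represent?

-19

MSB is 1, so the value is negative.
Unsigned reading: 45. Subtract 2^6 = 64: 45 − 64 = -19.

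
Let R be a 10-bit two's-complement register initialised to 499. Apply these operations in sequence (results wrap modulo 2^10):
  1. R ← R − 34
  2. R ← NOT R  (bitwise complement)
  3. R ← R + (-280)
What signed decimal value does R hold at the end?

278

Start: R = 499 = 0111110011.
R = 499 − 34 = 465 = 0111010001
R = NOT 0111010001 = 1000101110 = -466
R = -466 + (-280) = -746; wraps to 278 = 0100010110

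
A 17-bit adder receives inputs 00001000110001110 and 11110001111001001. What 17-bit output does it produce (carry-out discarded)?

  00001000110001110
+ 11110001111001001
= 11111010101010111

11111010101010111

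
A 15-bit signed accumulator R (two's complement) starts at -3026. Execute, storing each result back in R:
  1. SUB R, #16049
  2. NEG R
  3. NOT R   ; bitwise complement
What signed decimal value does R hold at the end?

13692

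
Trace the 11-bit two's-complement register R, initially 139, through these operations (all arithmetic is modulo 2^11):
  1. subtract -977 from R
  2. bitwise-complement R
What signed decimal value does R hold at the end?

931

Start: R = 139 = 00010001011.
R = 139 − (-977) = 1116; wraps to -932 = 10001011100
R = NOT 10001011100 = 01110100011 = 931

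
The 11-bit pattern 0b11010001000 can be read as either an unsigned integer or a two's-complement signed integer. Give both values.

unsigned = 1672, signed = -376

Unsigned: 11010001000 = 1672.
Signed: MSB=1 → 1672 − 2048 = -376.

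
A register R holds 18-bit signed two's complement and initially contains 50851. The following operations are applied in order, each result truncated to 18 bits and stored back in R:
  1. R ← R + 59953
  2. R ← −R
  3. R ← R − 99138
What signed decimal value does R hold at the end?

52202

Start: R = 50851 = 001100011010100011.
R = 50851 + 59953 = 110804 = 011011000011010100
R = −(110804) = -110804 = 100100111100101100
R = -110804 − 99138 = -209942; wraps to 52202 = 001100101111101010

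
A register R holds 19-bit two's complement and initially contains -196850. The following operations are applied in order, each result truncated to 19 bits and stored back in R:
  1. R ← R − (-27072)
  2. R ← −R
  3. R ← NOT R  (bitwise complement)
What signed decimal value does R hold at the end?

Start: R = -196850 = 1001111111100001110.
R = -196850 − (-27072) = -169778 = 1010110100011001110
R = −(-169778) = 169778 = 0101001011100110010
R = NOT 0101001011100110010 = 1010110100011001101 = -169779

-169779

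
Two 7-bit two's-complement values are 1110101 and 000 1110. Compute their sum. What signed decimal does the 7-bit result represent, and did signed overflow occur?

3; no overflow

1110101 = -11 (signed)
000 1110 → 0001110 = 14 (signed)
  1110101
+ 0001110
= 0000011  (discard carry-out 1)
Result 0000011: MSB = 0 → value 3.
Addends have opposite signs, so signed overflow cannot occur.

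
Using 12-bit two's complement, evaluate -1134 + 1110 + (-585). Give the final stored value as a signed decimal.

-609

-1134 + 1110 = -24 (111111101000)
-24 + (-585) = -609 (110110011111)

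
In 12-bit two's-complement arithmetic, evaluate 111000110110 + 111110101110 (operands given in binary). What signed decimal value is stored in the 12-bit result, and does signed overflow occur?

-540; no overflow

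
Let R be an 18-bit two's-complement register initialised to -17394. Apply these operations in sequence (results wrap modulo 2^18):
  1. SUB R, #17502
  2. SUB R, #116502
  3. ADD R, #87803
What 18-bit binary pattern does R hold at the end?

110000011110010101

Start: R = -17394 = 111011110000001110.
R = -17394 − 17502 = -34896 = 110111011110110000
R = -34896 − 116502 = -151398; wraps to 110746 = 011011000010011010
R = 110746 + 87803 = 198549; wraps to -63595 = 110000011110010101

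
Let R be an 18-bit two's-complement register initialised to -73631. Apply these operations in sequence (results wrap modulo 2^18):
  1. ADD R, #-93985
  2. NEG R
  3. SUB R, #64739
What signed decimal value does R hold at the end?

102877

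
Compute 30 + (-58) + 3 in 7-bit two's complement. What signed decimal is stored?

30 + (-58) = -28 (1100100)
-28 + 3 = -25 (1100111)

-25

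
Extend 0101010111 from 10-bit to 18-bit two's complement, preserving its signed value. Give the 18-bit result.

000000000101010111

MSB of 0101010111 is 0; replicate it into the new high bits.
00000000|0101010111 → 000000000101010111 (still 343).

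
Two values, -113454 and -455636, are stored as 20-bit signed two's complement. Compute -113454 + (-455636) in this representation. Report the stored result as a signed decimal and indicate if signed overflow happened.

479486; overflow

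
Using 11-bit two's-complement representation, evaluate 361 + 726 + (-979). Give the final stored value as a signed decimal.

108

361 + 726 = 1087 → wraps to -961 (10000111111)
-961 + (-979) = -1940 → wraps to 108 (00001101100)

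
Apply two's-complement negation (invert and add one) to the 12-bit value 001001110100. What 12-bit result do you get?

110110001100

Invert: 110110001011. Add 1: 110110001100.
Check: 001001110100 = 628, 110110001100 = -628.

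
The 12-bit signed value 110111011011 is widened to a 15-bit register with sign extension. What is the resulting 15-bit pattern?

111110111011011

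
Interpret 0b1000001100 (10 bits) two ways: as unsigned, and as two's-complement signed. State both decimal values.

Unsigned: 1000001100 = 524.
Signed: MSB=1 → 524 − 1024 = -500.

unsigned = 524, signed = -500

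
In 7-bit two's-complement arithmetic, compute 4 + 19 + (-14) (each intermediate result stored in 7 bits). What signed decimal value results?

9

4 + 19 = 23 (0010111)
23 + (-14) = 9 (0001001)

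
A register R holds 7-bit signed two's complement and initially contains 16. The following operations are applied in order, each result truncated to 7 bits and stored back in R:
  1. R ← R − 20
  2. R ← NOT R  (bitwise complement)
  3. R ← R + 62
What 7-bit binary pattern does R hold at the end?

Start: R = 16 = 0010000.
R = 16 − 20 = -4 = 1111100
R = NOT 1111100 = 0000011 = 3
R = 3 + 62 = 65; wraps to -63 = 1000001

1000001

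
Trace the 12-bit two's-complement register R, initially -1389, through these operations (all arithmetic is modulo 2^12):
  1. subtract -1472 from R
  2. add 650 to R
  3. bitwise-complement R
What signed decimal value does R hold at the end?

Start: R = -1389 = 101010010011.
R = -1389 − (-1472) = 83 = 000001010011
R = 83 + 650 = 733 = 001011011101
R = NOT 001011011101 = 110100100010 = -734

-734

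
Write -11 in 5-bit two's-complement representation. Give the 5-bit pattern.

10101

|-11| = 11 = 01011 in 5 bits.
Invert the bits: 10100. Add 1: 10101.
Check: 10101 reads as 21 − 32 = -11.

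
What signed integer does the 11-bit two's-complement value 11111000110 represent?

-58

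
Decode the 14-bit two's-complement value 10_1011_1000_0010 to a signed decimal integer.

-5246

MSB is 1, so the value is negative.
Unsigned reading: 11138. Subtract 2^14 = 16384: 11138 − 16384 = -5246.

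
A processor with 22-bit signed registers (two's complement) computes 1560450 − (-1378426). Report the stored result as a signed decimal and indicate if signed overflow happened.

-1255428; overflow

1560450 → 0101111100111110000010
-1378426 → 1010101111011110000110
Subtract via negate-and-add: invert 1010101111011110000110 + 1 = 0101010000100001111010 (i.e. 1378426).
  0101111100111110000010
+ 0101010000100001111010
= 1011001101011111111100
Result 1011001101011111111100: MSB = 1 → 2938876 − 4194304 = -1255428.
Both addends (after negating the subtrahend) are non-negative but the stored result is negative: signed overflow. The true value 1560450 − (-1378426) = 2938876 lies outside [-2097152, 2097151].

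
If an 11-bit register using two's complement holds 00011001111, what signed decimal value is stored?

MSB is 0, so the value is non-negative: 00011001111 = 207.

207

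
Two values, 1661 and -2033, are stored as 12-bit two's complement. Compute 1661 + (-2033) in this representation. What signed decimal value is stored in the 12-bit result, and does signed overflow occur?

-372; no overflow

1661 → 011001111101
-2033 → 100000001111
  011001111101
+ 100000001111
= 111010001100
Result 111010001100: MSB = 1 → 3724 − 4096 = -372.
Addends have opposite signs, so signed overflow cannot occur.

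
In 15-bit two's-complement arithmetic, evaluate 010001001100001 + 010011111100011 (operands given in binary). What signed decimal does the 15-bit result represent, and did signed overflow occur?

-13756; overflow

010001001100001 = 8801 (signed)
010011111100011 = 10211 (signed)
  010001001100001
+ 010011111100011
= 100101001000100
Result 100101001000100: MSB = 1 → 19012 − 32768 = -13756.
Both addends are non-negative but the stored result is negative: signed overflow. The true value 8801 + 10211 = 19012 lies outside [-16384, 16383].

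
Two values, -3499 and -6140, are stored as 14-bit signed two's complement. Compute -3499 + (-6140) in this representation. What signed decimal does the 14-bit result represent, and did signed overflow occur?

6745; overflow

-3499 → 11001001010101
-6140 → 10100000000100
  11001001010101
+ 10100000000100
= 01101001011001  (discard carry-out 1)
Result 01101001011001: MSB = 0 → value 6745.
Both addends are negative but the stored result is non-negative: signed overflow. The true value -3499 + (-6140) = -9639 lies outside [-8192, 8191].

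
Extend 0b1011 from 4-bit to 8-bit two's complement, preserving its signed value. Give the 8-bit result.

11111011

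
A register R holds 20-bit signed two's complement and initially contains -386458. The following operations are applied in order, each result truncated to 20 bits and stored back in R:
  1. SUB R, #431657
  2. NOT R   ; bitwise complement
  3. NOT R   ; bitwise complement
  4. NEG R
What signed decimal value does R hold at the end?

-230461

Start: R = -386458 = 10100001101001100110.
R = -386458 − 431657 = -818115; wraps to 230461 = 00111000010000111101
R = NOT 00111000010000111101 = 11000111101111000010 = -230462
R = NOT 11000111101111000010 = 00111000010000111101 = 230461
R = −(230461) = -230461 = 11000111101111000011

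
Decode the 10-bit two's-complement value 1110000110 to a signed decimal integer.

-122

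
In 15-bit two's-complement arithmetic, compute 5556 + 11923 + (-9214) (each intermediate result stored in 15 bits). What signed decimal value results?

5556 + 11923 = 17479 → wraps to -15289 (100010001000111)
-15289 + (-9214) = -24503 → wraps to 8265 (010000001001001)

8265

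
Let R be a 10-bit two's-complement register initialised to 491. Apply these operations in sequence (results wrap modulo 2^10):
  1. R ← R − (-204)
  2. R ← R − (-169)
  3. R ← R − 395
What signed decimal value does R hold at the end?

469

Start: R = 491 = 0111101011.
R = 491 − (-204) = 695; wraps to -329 = 1010110111
R = -329 − (-169) = -160 = 1101100000
R = -160 − 395 = -555; wraps to 469 = 0111010101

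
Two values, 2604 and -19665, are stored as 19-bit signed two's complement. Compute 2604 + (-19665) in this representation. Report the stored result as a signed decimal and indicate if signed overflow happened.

2604 → 0000000101000101100
-19665 → 1111011001100101111
  0000000101000101100
+ 1111011001100101111
= 1111011110101011011
Result 1111011110101011011: MSB = 1 → 507227 − 524288 = -17061.
Addends have opposite signs, so signed overflow cannot occur.

-17061; no overflow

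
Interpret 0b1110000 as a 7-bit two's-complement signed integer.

-16

MSB is 1, so the value is negative.
Unsigned reading: 112. Subtract 2^7 = 128: 112 − 128 = -16.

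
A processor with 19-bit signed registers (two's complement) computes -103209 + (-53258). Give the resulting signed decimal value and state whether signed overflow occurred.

-103209 → 1100110110011010111
-53258 → 1110010111111110110
  1100110110011010111
+ 1110010111111110110
= 1011001110011001101  (discard carry-out 1)
Result 1011001110011001101: MSB = 1 → 367821 − 524288 = -156467.
Both addends are negative and so is the stored result: no signed overflow.

-156467; no overflow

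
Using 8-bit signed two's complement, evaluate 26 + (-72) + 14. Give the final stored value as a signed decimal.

-32

26 + (-72) = -46 (11010010)
-46 + 14 = -32 (11100000)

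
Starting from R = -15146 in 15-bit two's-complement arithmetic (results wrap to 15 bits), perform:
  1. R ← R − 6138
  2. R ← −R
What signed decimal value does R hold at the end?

Start: R = -15146 = 100010011010110.
R = -15146 − 6138 = -21284; wraps to 11484 = 010110011011100
R = −(11484) = -11484 = 101001100100100

-11484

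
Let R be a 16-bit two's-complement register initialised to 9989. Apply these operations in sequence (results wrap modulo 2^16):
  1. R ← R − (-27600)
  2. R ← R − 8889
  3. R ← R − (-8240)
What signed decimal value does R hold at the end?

-28596

Start: R = 9989 = 0010011100000101.
R = 9989 − (-27600) = 37589; wraps to -27947 = 1001001011010101
R = -27947 − 8889 = -36836; wraps to 28700 = 0111000000011100
R = 28700 − (-8240) = 36940; wraps to -28596 = 1001000001001100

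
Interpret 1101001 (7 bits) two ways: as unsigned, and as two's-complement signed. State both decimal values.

Unsigned: 1101001 = 105.
Signed: MSB=1 → 105 − 128 = -23.

unsigned = 105, signed = -23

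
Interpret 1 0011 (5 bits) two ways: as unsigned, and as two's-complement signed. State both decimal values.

unsigned = 19, signed = -13

Unsigned: 10011 = 19.
Signed: MSB=1 → 19 − 32 = -13.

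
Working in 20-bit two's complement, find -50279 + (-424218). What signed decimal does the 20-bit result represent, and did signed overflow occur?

-474497; no overflow

-50279 → 11110011101110011001
-424218 → 10011000011011100110
  11110011101110011001
+ 10011000011011100110
= 10001100001001111111  (discard carry-out 1)
Result 10001100001001111111: MSB = 1 → 574079 − 1048576 = -474497.
Both addends are negative and so is the stored result: no signed overflow.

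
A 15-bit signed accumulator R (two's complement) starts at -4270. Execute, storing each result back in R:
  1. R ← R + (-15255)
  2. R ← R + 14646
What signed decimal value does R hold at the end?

Start: R = -4270 = 110111101010010.
R = -4270 + (-15255) = -19525; wraps to 13243 = 011001110111011
R = 13243 + 14646 = 27889; wraps to -4879 = 110110011110001

-4879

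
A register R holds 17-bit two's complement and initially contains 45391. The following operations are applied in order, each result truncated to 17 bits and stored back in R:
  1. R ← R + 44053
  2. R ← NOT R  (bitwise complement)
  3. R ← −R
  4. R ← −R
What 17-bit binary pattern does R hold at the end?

01010001010011011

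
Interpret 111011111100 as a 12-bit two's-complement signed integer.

-260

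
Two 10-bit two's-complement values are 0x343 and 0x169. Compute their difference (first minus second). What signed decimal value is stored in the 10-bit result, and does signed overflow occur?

474; overflow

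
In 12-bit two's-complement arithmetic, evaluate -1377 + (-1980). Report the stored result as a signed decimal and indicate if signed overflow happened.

739; overflow

-1377 → 101010011111
-1980 → 100001000100
  101010011111
+ 100001000100
= 001011100011  (discard carry-out 1)
Result 001011100011: MSB = 0 → value 739.
Both addends are negative but the stored result is non-negative: signed overflow. The true value -1377 + (-1980) = -3357 lies outside [-2048, 2047].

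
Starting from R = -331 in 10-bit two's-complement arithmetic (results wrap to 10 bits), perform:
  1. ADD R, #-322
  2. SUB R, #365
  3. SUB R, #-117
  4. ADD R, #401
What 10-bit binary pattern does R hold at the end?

Start: R = -331 = 1010110101.
R = -331 + (-322) = -653; wraps to 371 = 0101110011
R = 371 − 365 = 6 = 0000000110
R = 6 − (-117) = 123 = 0001111011
R = 123 + 401 = 524; wraps to -500 = 1000001100

1000001100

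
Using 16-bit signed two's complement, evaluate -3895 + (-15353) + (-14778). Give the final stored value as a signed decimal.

31510

-3895 + (-15353) = -19248 (1011010011010000)
-19248 + (-14778) = -34026 → wraps to 31510 (0111101100010110)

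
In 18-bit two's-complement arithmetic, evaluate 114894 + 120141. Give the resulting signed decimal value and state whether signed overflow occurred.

114894 → 011100000011001110
120141 → 011101010101001101
  011100000011001110
+ 011101010101001101
= 111001011000011011
Result 111001011000011011: MSB = 1 → 235035 − 262144 = -27109.
Both addends are non-negative but the stored result is negative: signed overflow. The true value 114894 + 120141 = 235035 lies outside [-131072, 131071].

-27109; overflow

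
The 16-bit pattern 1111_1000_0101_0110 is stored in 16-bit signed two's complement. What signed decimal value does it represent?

-1962

MSB is 1, so the value is negative.
Unsigned reading: 63574. Subtract 2^16 = 65536: 63574 − 65536 = -1962.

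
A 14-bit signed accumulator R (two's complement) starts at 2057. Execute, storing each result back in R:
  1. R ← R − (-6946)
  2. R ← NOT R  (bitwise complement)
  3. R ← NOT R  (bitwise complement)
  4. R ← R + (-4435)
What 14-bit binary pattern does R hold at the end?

Start: R = 2057 = 00100000001001.
R = 2057 − (-6946) = 9003; wraps to -7381 = 10001100101011
R = NOT 10001100101011 = 01110011010100 = 7380
R = NOT 01110011010100 = 10001100101011 = -7381
R = -7381 + (-4435) = -11816; wraps to 4568 = 01000111011000

01000111011000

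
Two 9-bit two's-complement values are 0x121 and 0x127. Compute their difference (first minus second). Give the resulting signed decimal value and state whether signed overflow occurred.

-6; no overflow

0x121 = 100100001 = -223 (signed)
0x127 = 100100111 = -217 (signed)
Subtract via negate-and-add: invert 100100111 + 1 = 011011001 (i.e. 217).
  100100001
+ 011011001
= 111111010
Result 111111010: MSB = 1 → 506 − 512 = -6.
Addends (after negating the subtrahend) have opposite signs, so signed overflow cannot occur.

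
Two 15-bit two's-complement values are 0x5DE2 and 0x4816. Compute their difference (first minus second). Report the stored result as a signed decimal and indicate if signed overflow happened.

5580; no overflow

0x5DE2 = 101110111100010 = -8734 (signed)
0x4816 = 100100000010110 = -14314 (signed)
Subtract via negate-and-add: invert 100100000010110 + 1 = 011011111101010 (i.e. 14314).
  101110111100010
+ 011011111101010
= 001010111001100  (discard carry-out 1)
Result 001010111001100: MSB = 0 → value 5580.
Addends (after negating the subtrahend) have opposite signs, so signed overflow cannot occur.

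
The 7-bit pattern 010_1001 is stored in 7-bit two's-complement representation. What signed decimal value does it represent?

41

MSB is 0, so the value is non-negative: 0101001 = 41.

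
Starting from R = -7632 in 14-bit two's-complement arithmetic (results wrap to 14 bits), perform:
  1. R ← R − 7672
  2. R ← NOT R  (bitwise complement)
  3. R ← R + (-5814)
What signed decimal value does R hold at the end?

-6895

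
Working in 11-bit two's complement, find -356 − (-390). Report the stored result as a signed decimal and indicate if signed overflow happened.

-356 → 11010011100
-390 → 11001111010
Subtract via negate-and-add: invert 11001111010 + 1 = 00110000110 (i.e. 390).
  11010011100
+ 00110000110
= 00000100010  (discard carry-out 1)
Result 00000100010: MSB = 0 → value 34.
Addends (after negating the subtrahend) have opposite signs, so signed overflow cannot occur.

34; no overflow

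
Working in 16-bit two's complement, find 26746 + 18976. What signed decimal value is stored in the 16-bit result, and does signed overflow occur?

-19814; overflow

26746 → 0110100001111010
18976 → 0100101000100000
  0110100001111010
+ 0100101000100000
= 1011001010011010
Result 1011001010011010: MSB = 1 → 45722 − 65536 = -19814.
Both addends are non-negative but the stored result is negative: signed overflow. The true value 26746 + 18976 = 45722 lies outside [-32768, 32767].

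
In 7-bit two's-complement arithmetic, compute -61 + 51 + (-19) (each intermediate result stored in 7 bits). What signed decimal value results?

-29

-61 + 51 = -10 (1110110)
-10 + (-19) = -29 (1100011)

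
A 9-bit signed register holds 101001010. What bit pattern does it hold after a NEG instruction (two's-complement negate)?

010110110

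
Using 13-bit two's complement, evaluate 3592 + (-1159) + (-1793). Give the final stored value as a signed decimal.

640

3592 + (-1159) = 2433 (0100110000001)
2433 + (-1793) = 640 (0001010000000)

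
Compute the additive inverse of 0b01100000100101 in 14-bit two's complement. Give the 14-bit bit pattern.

Invert: 10011111011010. Add 1: 10011111011011.
Check: 01100000100101 = 6181, 10011111011011 = -6181.

10011111011011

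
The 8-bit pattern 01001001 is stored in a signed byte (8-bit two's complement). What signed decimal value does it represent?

73

MSB is 0, so the value is non-negative: 01001001 = 73.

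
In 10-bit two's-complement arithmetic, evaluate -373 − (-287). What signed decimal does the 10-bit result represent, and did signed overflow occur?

-86; no overflow

-373 → 1010001011
-287 → 1011100001
Subtract via negate-and-add: invert 1011100001 + 1 = 0100011111 (i.e. 287).
  1010001011
+ 0100011111
= 1110101010
Result 1110101010: MSB = 1 → 938 − 1024 = -86.
Addends (after negating the subtrahend) have opposite signs, so signed overflow cannot occur.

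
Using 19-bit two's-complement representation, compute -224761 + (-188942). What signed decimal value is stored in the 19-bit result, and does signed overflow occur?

-224761 → 1001001001000000111
-188942 → 1010001110111110010
  1001001001000000111
+ 1010001110111110010
= 0011010111111111001  (discard carry-out 1)
Result 0011010111111111001: MSB = 0 → value 110585.
Both addends are negative but the stored result is non-negative: signed overflow. The true value -224761 + (-188942) = -413703 lies outside [-262144, 262143].

110585; overflow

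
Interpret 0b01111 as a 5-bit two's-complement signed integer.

15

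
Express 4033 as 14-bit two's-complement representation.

4033 is non-negative, so write it directly in 14 bits: 00111111000001.

00111111000001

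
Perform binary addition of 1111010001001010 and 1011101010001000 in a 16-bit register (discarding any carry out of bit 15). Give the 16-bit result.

  1111010001001010
+ 1011101010001000
= 1010111011010010  (discard carry-out 1)

1010111011010010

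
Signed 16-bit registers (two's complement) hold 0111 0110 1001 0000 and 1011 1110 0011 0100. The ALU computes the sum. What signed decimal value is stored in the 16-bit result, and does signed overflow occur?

13508; no overflow

0111 0110 1001 0000 → 0111011010010000 = 30352 (signed)
1011 1110 0011 0100 → 1011111000110100 = -16844 (signed)
  0111011010010000
+ 1011111000110100
= 0011010011000100  (discard carry-out 1)
Result 0011010011000100: MSB = 0 → value 13508.
Addends have opposite signs, so signed overflow cannot occur.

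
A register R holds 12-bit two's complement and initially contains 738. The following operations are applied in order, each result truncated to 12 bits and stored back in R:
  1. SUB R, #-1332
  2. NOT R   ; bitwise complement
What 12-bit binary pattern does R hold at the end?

011111101001

Start: R = 738 = 001011100010.
R = 738 − (-1332) = 2070; wraps to -2026 = 100000010110
R = NOT 100000010110 = 011111101001 = 2025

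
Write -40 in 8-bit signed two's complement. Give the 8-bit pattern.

11011000

|-40| = 40 = 00101000 in 8 bits.
Invert the bits: 11010111. Add 1: 11011000.
Check: 11011000 reads as 216 − 256 = -40.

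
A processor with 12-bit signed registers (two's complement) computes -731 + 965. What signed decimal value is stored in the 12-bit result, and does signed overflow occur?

-731 → 110100100101
965 → 001111000101
  110100100101
+ 001111000101
= 000011101010  (discard carry-out 1)
Result 000011101010: MSB = 0 → value 234.
Addends have opposite signs, so signed overflow cannot occur.

234; no overflow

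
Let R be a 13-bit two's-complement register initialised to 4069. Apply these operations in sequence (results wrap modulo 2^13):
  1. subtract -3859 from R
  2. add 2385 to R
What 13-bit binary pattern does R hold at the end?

Start: R = 4069 = 0111111100101.
R = 4069 − (-3859) = 7928; wraps to -264 = 1111011111000
R = -264 + 2385 = 2121 = 0100001001001

0100001001001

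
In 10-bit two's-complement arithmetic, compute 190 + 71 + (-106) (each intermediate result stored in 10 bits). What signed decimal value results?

155

190 + 71 = 261 (0100000101)
261 + (-106) = 155 (0010011011)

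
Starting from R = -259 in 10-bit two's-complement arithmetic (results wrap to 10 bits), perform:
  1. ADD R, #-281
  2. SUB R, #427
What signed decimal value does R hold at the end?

57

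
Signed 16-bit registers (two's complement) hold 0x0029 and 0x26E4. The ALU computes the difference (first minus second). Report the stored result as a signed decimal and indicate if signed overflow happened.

0x0029 = 0000000000101001 = 41 (signed)
0x26E4 = 0010011011100100 = 9956 (signed)
Subtract via negate-and-add: invert 0010011011100100 + 1 = 1101100100011100 (i.e. -9956).
  0000000000101001
+ 1101100100011100
= 1101100101000101
Result 1101100101000101: MSB = 1 → 55621 − 65536 = -9915.
Addends (after negating the subtrahend) have opposite signs, so signed overflow cannot occur.

-9915; no overflow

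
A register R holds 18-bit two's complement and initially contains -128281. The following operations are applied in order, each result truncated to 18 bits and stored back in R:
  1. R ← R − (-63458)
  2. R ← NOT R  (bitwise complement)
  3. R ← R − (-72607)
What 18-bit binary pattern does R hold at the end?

100001100011010101

Start: R = -128281 = 100000101011100111.
R = -128281 − (-63458) = -64823 = 110000001011001001
R = NOT 110000001011001001 = 001111110100110110 = 64822
R = 64822 − (-72607) = 137429; wraps to -124715 = 100001100011010101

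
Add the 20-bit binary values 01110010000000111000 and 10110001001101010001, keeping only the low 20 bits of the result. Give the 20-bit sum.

  01110010000000111000
+ 10110001001101010001
= 00100011001110001001  (discard carry-out 1)

00100011001110001001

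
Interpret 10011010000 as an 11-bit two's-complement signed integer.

-816

MSB is 1, so the value is negative.
Invert: 01100101111. Add 1: 01100110000 = 816. So the value is −816.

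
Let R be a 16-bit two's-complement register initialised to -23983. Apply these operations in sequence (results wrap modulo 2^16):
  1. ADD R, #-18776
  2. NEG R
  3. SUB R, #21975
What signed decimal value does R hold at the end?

20784

Start: R = -23983 = 1010001001010001.
R = -23983 + (-18776) = -42759; wraps to 22777 = 0101100011111001
R = −(22777) = -22777 = 1010011100000111
R = -22777 − 21975 = -44752; wraps to 20784 = 0101000100110000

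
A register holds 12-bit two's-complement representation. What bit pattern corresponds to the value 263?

000100000111

263 is non-negative, so write it directly in 12 bits: 000100000111.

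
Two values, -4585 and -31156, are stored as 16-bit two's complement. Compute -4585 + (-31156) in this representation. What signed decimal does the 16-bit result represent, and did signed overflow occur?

29795; overflow

-4585 → 1110111000010111
-31156 → 1000011001001100
  1110111000010111
+ 1000011001001100
= 0111010001100011  (discard carry-out 1)
Result 0111010001100011: MSB = 0 → value 29795.
Both addends are negative but the stored result is non-negative: signed overflow. The true value -4585 + (-31156) = -35741 lies outside [-32768, 32767].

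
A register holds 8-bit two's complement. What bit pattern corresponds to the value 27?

00011011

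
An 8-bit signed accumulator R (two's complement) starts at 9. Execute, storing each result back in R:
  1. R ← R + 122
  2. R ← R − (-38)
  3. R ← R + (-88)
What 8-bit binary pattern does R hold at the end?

Start: R = 9 = 00001001.
R = 9 + 122 = 131; wraps to -125 = 10000011
R = -125 − (-38) = -87 = 10101001
R = -87 + (-88) = -175; wraps to 81 = 01010001

01010001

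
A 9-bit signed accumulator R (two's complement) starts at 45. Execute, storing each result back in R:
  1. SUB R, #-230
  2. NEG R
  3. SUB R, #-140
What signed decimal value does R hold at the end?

Start: R = 45 = 000101101.
R = 45 − (-230) = 275; wraps to -237 = 100010011
R = −(-237) = 237 = 011101101
R = 237 − (-140) = 377; wraps to -135 = 101111001

-135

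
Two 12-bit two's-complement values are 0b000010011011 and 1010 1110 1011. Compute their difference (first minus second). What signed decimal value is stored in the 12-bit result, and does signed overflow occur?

1456; no overflow

0b000010011011 → 000010011011 = 155 (signed)
1010 1110 1011 → 101011101011 = -1301 (signed)
Subtract via negate-and-add: invert 101011101011 + 1 = 010100010101 (i.e. 1301).
  000010011011
+ 010100010101
= 010110110000
Result 010110110000: MSB = 0 → value 1456.
Both addends (after negating the subtrahend) are non-negative and so is the stored result: no signed overflow.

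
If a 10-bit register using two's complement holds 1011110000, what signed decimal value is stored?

-272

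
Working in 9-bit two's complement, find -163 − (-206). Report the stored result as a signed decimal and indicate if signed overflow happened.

-163 → 101011101
-206 → 100110010
Subtract via negate-and-add: invert 100110010 + 1 = 011001110 (i.e. 206).
  101011101
+ 011001110
= 000101011  (discard carry-out 1)
Result 000101011: MSB = 0 → value 43.
Addends (after negating the subtrahend) have opposite signs, so signed overflow cannot occur.

43; no overflow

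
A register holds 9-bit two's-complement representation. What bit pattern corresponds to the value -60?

|-60| = 60 = 000111100 in 9 bits.
Invert the bits: 111000011. Add 1: 111000100.
Check: 111000100 reads as 452 − 512 = -60.

111000100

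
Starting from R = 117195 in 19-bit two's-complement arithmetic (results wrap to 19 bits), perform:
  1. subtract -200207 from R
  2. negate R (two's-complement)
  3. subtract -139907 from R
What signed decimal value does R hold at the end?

-177495

Start: R = 117195 = 0011100100111001011.
R = 117195 − (-200207) = 317402; wraps to -206886 = 1001101011111011010
R = −(-206886) = 206886 = 0110010100000100110
R = 206886 − (-139907) = 346793; wraps to -177495 = 1010100101010101001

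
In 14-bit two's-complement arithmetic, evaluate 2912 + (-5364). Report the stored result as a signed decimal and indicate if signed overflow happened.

-2452; no overflow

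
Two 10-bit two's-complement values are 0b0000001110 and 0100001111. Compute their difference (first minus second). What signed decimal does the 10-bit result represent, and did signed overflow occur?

-257; no overflow

0b0000001110 → 0000001110 = 14 (signed)
0100001111 = 271 (signed)
Subtract via negate-and-add: invert 0100001111 + 1 = 1011110001 (i.e. -271).
  0000001110
+ 1011110001
= 1011111111
Result 1011111111: MSB = 1 → 767 − 1024 = -257.
Addends (after negating the subtrahend) have opposite signs, so signed overflow cannot occur.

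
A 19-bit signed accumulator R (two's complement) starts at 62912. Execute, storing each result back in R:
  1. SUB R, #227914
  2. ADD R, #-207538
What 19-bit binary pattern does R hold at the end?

0100101000011000100

Start: R = 62912 = 0001111010111000000.
R = 62912 − 227914 = -165002 = 1010111101101110110
R = -165002 + (-207538) = -372540; wraps to 151748 = 0100101000011000100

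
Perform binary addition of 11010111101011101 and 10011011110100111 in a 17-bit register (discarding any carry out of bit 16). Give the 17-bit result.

01110011100000100

  11010111101011101
+ 10011011110100111
= 01110011100000100  (discard carry-out 1)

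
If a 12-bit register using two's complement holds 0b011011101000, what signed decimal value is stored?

MSB is 0, so the value is non-negative: 011011101000 = 1768.

1768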